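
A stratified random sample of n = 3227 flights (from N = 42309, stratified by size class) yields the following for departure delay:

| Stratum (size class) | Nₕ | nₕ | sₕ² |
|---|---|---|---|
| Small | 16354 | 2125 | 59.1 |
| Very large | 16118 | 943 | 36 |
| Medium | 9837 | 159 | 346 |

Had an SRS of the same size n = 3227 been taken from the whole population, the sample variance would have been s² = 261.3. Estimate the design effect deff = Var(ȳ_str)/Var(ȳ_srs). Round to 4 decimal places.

1.6654

Var(ȳ_str) = Σ Wₕ²(1−fₕ)sₕ²/nₕ with Wₕ = Nₕ/42309:
  Small: (16354/42309)²·(1−2125/16354)·59.1/2125 = 0.003615442
  Very large: (16118/42309)²·(1−943/16118)·36/943 = 0.005216331
  Medium: (9837/42309)²·(1−159/9837)·346/159 = 0.11573421
  → Var(ȳ_str) = 0.12456598.
Var(ȳ_srs) = (1 − 3227/42309)·261.3/3227 = 0.074797049.
deff = 0.12456598 / 0.074797049 = 1.6654.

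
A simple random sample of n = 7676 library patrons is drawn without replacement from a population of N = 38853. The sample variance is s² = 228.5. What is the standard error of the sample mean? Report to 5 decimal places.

Under SRS without replacement, Var(ȳ) = (1 − f)·s²/n with f = n/N = 7676/38853 = 0.19756518.
Var(ȳ) = (1 − 0.19756518)·228.5/7676 = 0.80243482·0.029768108 = 0.023886967.
SE(ȳ) = √(0.023886967) = 0.15455.

0.15455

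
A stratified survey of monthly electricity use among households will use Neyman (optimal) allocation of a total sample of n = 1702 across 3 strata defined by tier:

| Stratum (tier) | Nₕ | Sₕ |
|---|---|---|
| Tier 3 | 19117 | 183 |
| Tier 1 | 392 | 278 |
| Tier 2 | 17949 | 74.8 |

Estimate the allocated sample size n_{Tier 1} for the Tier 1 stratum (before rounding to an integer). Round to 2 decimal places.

Neyman allocation: nₕ = n·NₕSₕ / Σⱼ NⱼSⱼ.
Σ NⱼSⱼ = 19117·183 + 392·278 + 17949·74.8 = 4.9499722 × 10^6.
n_{Tier 1} = 1702·392·278 / (4.9499722 × 10^6) = 37.47.

37.47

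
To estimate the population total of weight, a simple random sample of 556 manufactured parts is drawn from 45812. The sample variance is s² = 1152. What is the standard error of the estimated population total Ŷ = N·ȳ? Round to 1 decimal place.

65541.5

Var(Ŷ) = N²·Var(ȳ) = N²·(1 − n/N)·s²/n.
f = 556/45812 = 0.01213656; Var(ȳ) = 0.98786344·1152/556 = 2.0467962.
Var(Ŷ) = 45812² · 2.0467962 = 4.2956917 × 10^9.
SE(Ŷ) = √(4.2956917 × 10^9) = 65541.5.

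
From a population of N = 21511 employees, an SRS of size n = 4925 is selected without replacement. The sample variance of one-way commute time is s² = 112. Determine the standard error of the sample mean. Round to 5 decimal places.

0.13242

Under SRS without replacement, Var(ȳ) = (1 − f)·s²/n with f = n/N = 4925/21511 = 0.22895263.
Var(ȳ) = (1 − 0.22895263)·112/4925 = 0.77104737·0.022741117 = 0.017534478.
SE(ȳ) = √(0.017534478) = 0.13242.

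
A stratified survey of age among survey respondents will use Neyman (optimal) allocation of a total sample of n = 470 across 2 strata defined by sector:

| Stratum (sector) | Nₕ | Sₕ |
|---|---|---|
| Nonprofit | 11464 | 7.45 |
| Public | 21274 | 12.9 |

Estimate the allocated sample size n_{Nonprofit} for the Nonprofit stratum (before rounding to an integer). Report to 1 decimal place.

Neyman allocation: nₕ = n·NₕSₕ / Σⱼ NⱼSⱼ.
Σ NⱼSⱼ = 11464·7.45 + 21274·12.9 = 359841.4.
n_{Nonprofit} = 470·11464·7.45 / 359841.4 = 111.6.

111.6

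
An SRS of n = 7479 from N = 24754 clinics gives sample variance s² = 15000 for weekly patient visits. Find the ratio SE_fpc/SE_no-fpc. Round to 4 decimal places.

0.8354

f = n/N = 7479/24754 = 0.30213299.
SE_no-fpc = √(s²/n) = 1.4161976; SE_fpc = √((1−f)s²/n) = 1.1830693.
Ratio = √(1−f) = 0.83538435.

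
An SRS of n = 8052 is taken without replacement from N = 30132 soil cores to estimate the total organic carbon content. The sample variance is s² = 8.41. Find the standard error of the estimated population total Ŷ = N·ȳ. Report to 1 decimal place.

833.6

Var(Ŷ) = N²·Var(ȳ) = N²·(1 − n/N)·s²/n.
f = 8052/30132 = 0.26722421; Var(ȳ) = 0.73277579·8.41/8052 = 7.6535573 × 10^-4.
Var(Ŷ) = 30132² · (7.6535573 × 10^-4) = 694895.11.
SE(Ŷ) = √(694895.11) = 833.6.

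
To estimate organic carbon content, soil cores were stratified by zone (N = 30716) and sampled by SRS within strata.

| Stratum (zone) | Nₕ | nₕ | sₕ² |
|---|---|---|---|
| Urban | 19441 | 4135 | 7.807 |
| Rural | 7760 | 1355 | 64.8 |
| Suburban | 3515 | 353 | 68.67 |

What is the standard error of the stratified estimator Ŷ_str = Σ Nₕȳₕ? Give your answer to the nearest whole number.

Var(Ŷ_str) = Σₕ Nₕ²(1 − fₕ)sₕ²/nₕ.
Urban: 19441²·(1 − 4135/19441)·7.807/4135 = 561809.37.
Rural: 7760²·(1 − 1355/7760)·64.8/1355 = 2.376931 × 10^6.
Suburban: 3515²·(1 − 353/3515)·68.67/353 = 2.1621187 × 10^6.
Sum = 5.1008591 × 10^6.
SE = √(5.1008591 × 10^6) = 2259.

2259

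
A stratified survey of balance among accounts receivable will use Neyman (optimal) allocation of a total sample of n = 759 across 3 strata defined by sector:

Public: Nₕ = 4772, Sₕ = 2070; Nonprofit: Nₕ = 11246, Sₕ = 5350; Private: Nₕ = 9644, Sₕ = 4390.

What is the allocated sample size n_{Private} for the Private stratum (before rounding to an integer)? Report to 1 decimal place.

285.9

Neyman allocation: nₕ = n·NₕSₕ / Σⱼ NⱼSⱼ.
Σ NⱼSⱼ = 4772·2070 + 11246·5350 + 9644·4390 = 1.123813 × 10^8.
n_{Private} = 759·9644·4390 / (1.123813 × 10^8) = 285.9.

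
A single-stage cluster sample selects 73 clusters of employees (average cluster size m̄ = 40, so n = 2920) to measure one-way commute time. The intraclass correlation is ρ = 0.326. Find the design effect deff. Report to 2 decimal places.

13.71

deff = 1 + (40 − 1)·0.326 = 1 + 12.714 = 13.714.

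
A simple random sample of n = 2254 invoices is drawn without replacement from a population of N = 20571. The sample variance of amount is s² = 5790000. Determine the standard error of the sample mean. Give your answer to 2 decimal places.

47.83

Under SRS without replacement, Var(ȳ) = (1 − f)·s²/n with f = n/N = 2254/20571 = 0.10957173.
Var(ȳ) = (1 − 0.10957173)·5790000/2254 = 0.89042827·2568.7666 = 2287.3024.
SE(ȳ) = √(2287.3024) = 47.83.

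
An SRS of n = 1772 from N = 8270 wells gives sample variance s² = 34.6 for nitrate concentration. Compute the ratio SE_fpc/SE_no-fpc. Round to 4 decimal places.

f = n/N = 1772/8270 = 0.21426844.
SE_no-fpc = √(s²/n) = 0.13973532; SE_fpc = √((1−f)s²/n) = 0.12386348.
Ratio = √(1−f) = 0.88641500.

0.8864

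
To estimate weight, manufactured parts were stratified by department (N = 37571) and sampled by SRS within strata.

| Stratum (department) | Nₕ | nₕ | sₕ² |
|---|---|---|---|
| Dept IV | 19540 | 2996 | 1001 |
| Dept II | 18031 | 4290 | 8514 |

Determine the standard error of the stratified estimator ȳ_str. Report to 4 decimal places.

0.6518

Var(ȳ_str) = Σₕ Wₕ²(1 − fₕ)sₕ²/nₕ with Wₕ = Nₕ/N, N = 37571.
Dept IV: Wₕ = 0.52008198; term = 0.52008198²·(1 − 0.15332651)·1001/2996 = 0.076515926.
Dept II: Wₕ = 0.47991802; term = 0.47991802²·(1 − 0.23792358)·8514/4290 = 0.34834453.
Sum = 0.42486046.
SE = √(0.42486046) = 0.6518.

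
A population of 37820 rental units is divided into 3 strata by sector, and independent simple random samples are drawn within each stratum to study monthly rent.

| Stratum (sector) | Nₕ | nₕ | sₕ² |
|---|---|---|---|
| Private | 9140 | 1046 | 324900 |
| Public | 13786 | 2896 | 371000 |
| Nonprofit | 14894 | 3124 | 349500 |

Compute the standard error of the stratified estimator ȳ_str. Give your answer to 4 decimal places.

6.5744

Var(ȳ_str) = Σₕ Wₕ²(1 − fₕ)sₕ²/nₕ with Wₕ = Nₕ/N, N = 37820.
Private: Wₕ = 0.24167107; term = 0.24167107²·(1 − 0.11444201)·324900/1046 = 16.065135.
Public: Wₕ = 0.36451613; term = 0.36451613²·(1 − 0.21006819)·371000/2896 = 13.446166.
Nonprofit: Wₕ = 0.39381280; term = 0.39381280²·(1 − 0.20974889)·349500/3124 = 13.711372.
Sum = 43.222673.
SE = √(43.222673) = 6.5744.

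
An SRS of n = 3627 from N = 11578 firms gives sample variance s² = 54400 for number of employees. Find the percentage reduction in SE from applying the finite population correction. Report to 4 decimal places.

17.1306

f = n/N = 3627/11578 = 0.31326654.
SE_no-fpc = √(s²/n) = 3.8728054; SE_fpc = √((1−f)s²/n) = 3.2093699.
Ratio = √(1−f) = 0.82869383. Reduction = 100·(1 − 0.82869383) = 17.1306%.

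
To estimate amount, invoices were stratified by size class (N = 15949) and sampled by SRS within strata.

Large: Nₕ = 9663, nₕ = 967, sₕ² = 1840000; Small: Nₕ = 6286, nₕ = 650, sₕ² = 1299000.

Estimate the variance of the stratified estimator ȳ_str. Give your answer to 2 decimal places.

906.91

Var(ȳ_str) = Σₕ Wₕ²(1 − fₕ)sₕ²/nₕ with Wₕ = Nₕ/N, N = 15949.
Large: Wₕ = 0.60586871; term = 0.60586871²·(1 − 0.10007244)·1840000/967 = 628.57332.
Small: Wₕ = 0.39413129; term = 0.39413129²·(1 − 0.10340439)·1299000/650 = 278.33911.
Sum = 906.91243.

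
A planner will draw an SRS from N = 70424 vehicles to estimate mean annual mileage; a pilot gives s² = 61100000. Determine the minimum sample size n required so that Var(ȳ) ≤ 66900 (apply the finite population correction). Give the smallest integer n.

Without fpc, n₀ = s²/D = 61100000/66900 = 913.3034.
With fpc, (1 − n/N)·s²/n ≤ D requires n ≥ n₀/(1 + n₀/N) = 913.3034/(1 + 913.3034/70424) = 901.6107.
Rounding up, n = 902.

902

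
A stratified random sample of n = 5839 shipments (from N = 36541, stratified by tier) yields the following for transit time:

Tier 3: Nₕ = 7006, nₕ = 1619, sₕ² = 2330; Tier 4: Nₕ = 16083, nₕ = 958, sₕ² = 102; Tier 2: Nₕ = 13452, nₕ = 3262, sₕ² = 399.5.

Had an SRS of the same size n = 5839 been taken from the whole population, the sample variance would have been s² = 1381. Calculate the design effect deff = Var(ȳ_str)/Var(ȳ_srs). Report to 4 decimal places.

0.3656

Var(ȳ_str) = Σ Wₕ²(1−fₕ)sₕ²/nₕ with Wₕ = Nₕ/36541:
  Tier 3: (7006/36541)²·(1−1619/7006)·2330/1619 = 0.040678537
  Tier 4: (16083/36541)²·(1−958/16083)·102/958 = 0.019397075
  Tier 2: (13452/36541)²·(1−3262/13452)·399.5/3262 = 0.012572829
  → Var(ȳ_str) = 0.072648441.
Var(ȳ_srs) = (1 − 5839/36541)·1381/5839 = 0.19871994.
deff = 0.072648441 / 0.19871994 = 0.3656.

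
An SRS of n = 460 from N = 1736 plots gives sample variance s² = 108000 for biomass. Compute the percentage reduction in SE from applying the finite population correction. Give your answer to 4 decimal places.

14.2665

f = n/N = 460/1736 = 0.26497696.
SE_no-fpc = √(s²/n) = 15.322618; SE_fpc = √((1−f)s²/n) = 13.136614.
Ratio = √(1−f) = 0.85733485. Reduction = 100·(1 − 0.85733485) = 14.2665%.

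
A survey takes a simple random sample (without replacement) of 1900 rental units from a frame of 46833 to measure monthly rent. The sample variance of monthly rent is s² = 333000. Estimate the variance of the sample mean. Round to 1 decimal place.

168.2

Under SRS without replacement, Var(ȳ) = (1 − f)·s²/n with f = n/N = 1900/46833 = 0.04056968.
Var(ȳ) = (1 − 0.04056968)·333000/1900 = 0.95943032·175.26316 = 168.15279.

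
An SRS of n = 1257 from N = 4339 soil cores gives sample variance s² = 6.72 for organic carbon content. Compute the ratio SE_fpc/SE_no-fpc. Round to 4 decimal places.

f = n/N = 1257/4339 = 0.28969809.
SE_no-fpc = √(s²/n) = 0.07311677; SE_fpc = √((1−f)s²/n) = 0.061622383.
Ratio = √(1−f) = 0.84279411.

0.8428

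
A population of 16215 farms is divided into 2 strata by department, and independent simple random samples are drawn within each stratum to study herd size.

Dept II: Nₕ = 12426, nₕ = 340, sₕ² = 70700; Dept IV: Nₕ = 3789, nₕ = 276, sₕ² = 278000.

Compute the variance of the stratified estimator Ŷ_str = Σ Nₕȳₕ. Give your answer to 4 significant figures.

Var(Ŷ_str) = Σₕ Nₕ²(1 − fₕ)sₕ²/nₕ.
Dept II: 12426²·(1 − 340/12426)·70700/340 = 3.1228738 × 10^10.
Dept IV: 3789²·(1 − 276/3789)·278000/276 = 1.3407212 × 10^10.
Sum = 4.463595 × 10^10.

4.464 × 10^10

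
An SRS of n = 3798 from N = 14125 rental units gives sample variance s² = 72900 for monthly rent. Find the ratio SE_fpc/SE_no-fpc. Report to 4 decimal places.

f = n/N = 3798/14125 = 0.26888496.
SE_no-fpc = √(s²/n) = 4.3811315; SE_fpc = √((1−f)s²/n) = 3.7460981.
Ratio = √(1−f) = 0.85505266.

0.8551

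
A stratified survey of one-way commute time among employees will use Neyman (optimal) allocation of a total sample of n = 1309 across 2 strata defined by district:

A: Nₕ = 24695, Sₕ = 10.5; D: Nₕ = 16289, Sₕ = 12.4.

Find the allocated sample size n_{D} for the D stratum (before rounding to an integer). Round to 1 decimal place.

Neyman allocation: nₕ = n·NₕSₕ / Σⱼ NⱼSⱼ.
Σ NⱼSⱼ = 24695·10.5 + 16289·12.4 = 461281.1.
n_{D} = 1309·16289·12.4 / 461281.1 = 573.2.

573.2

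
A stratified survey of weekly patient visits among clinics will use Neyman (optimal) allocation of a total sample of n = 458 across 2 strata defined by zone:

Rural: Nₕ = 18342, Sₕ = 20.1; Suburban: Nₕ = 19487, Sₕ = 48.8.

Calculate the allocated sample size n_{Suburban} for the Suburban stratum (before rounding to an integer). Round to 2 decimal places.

330.05

Neyman allocation: nₕ = n·NₕSₕ / Σⱼ NⱼSⱼ.
Σ NⱼSⱼ = 18342·20.1 + 19487·48.8 = 1.3196398 × 10^6.
n_{Suburban} = 458·19487·48.8 / (1.3196398 × 10^6) = 330.05.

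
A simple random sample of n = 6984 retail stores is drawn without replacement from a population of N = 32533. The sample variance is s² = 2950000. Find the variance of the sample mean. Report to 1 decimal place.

331.7

Under SRS without replacement, Var(ȳ) = (1 − f)·s²/n with f = n/N = 6984/32533 = 0.21467433.
Var(ȳ) = (1 − 0.21467433)·2950000/6984 = 0.78532567·422.39404 = 331.71688.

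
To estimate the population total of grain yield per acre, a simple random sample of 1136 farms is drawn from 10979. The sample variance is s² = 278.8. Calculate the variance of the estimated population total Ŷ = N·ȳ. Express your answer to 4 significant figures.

2.652 × 10^7

Var(Ŷ) = N²·Var(ȳ) = N²·(1 − n/N)·s²/n.
f = 1136/10979 = 0.10347026; Var(ȳ) = 0.89652974·278.8/1136 = 0.2200286.
Var(Ŷ) = 10979² · 0.2200286 = 2.6521904 × 10^7.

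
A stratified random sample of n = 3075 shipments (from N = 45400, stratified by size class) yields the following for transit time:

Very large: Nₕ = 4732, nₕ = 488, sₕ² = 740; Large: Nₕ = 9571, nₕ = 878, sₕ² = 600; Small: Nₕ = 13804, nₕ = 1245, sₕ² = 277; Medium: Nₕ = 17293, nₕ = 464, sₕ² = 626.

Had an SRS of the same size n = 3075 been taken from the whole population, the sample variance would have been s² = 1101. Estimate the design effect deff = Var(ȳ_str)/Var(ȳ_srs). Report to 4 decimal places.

Var(ȳ_str) = Σ Wₕ²(1−fₕ)sₕ²/nₕ with Wₕ = Nₕ/45400:
  Very large: (4732/45400)²·(1−488/4732)·740/488 = 0.014774756
  Large: (9571/45400)²·(1−878/9571)·600/878 = 0.027584939
  Small: (13804/45400)²·(1−1245/13804)·277/1245 = 0.018713659
  Medium: (17293/45400)²·(1−464/17293)·626/464 = 0.19049049
  → Var(ȳ_str) = 0.25156384.
Var(ȳ_srs) = (1 − 3075/45400)·1101/3075 = 0.33379768.
deff = 0.25156384 / 0.33379768 = 0.7536.

0.7536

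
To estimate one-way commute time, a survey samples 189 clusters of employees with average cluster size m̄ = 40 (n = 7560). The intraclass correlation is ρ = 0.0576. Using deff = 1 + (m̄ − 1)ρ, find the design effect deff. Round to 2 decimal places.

deff = 1 + (40 − 1)·0.0576 = 1 + 2.2464 = 3.2464.

3.25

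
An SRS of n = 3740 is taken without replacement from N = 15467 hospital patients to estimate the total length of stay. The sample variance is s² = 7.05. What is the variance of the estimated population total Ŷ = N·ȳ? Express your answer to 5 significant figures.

Var(Ŷ) = N²·Var(ȳ) = N²·(1 − n/N)·s²/n.
f = 3740/15467 = 0.24180513; Var(ȳ) = 0.75819487·7.05/3740 = 0.0014292176.
Var(Ŷ) = 15467² · 0.0014292176 = 341909.

341910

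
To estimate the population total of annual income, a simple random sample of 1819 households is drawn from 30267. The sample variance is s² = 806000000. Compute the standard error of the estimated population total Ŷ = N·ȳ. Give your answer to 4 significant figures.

Var(Ŷ) = N²·Var(ȳ) = N²·(1 − n/N)·s²/n.
f = 1819/30267 = 0.06009846; Var(ȳ) = 0.93990154·806000000/1819 = 416470.94.
Var(Ŷ) = 30267² · 416470.94 = 3.815254 × 10^14.
SE(Ŷ) = √(3.815254 × 10^14) = 1.953 × 10^7.

1.953 × 10^7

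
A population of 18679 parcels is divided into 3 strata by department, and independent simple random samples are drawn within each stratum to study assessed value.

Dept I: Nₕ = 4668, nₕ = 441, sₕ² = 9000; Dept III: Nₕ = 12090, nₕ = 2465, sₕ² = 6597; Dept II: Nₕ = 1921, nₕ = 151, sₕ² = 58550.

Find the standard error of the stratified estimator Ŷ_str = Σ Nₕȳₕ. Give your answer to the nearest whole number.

45084

Var(Ŷ_str) = Σₕ Nₕ²(1 − fₕ)sₕ²/nₕ.
Dept I: 4668²·(1 − 441/4668)·9000/441 = 4.0268645 × 10^8.
Dept III: 12090²·(1 − 2465/12090)·6597/2465 = 3.1142724 × 10^8.
Dept II: 1921²·(1 − 151/1921)·58550/151 = 1.3184103 × 10^9.
Sum = 2.032524 × 10^9.
SE = √(2.032524 × 10^9) = 45084.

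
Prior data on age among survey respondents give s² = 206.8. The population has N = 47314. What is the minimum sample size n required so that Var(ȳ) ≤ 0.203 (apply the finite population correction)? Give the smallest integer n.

Without fpc, n₀ = s²/D = 206.8/0.203 = 1018.7192.
With fpc, (1 − n/N)·s²/n ≤ D requires n ≥ n₀/(1 + n₀/N) = 1018.7192/(1 + 1018.7192/47314) = 997.2474.
Rounding up, n = 998.

998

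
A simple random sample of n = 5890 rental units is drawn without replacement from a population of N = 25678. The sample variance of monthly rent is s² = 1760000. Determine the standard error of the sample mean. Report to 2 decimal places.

Under SRS without replacement, Var(ȳ) = (1 − f)·s²/n with f = n/N = 5890/25678 = 0.22937924.
Var(ȳ) = (1 − 0.22937924)·1760000/5890 = 0.77062076·298.81154 = 230.27038.
SE(ȳ) = √(230.27038) = 15.17.

15.17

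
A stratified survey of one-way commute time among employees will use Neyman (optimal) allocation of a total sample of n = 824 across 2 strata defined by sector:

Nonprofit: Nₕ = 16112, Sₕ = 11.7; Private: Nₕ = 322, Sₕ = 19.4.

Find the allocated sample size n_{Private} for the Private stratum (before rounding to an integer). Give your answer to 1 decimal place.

Neyman allocation: nₕ = n·NₕSₕ / Σⱼ NⱼSⱼ.
Σ NⱼSⱼ = 16112·11.7 + 322·19.4 = 194757.2.
n_{Private} = 824·322·19.4 / 194757.2 = 26.4.

26.4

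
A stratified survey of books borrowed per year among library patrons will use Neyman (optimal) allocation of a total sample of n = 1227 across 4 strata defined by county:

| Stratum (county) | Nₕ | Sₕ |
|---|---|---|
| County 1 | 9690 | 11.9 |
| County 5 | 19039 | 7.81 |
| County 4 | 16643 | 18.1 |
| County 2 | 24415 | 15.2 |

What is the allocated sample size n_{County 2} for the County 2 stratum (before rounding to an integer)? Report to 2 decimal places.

Neyman allocation: nₕ = n·NₕSₕ / Σⱼ NⱼSⱼ.
Σ NⱼSⱼ = 9690·11.9 + 19039·7.81 + 16643·18.1 + 24415·15.2 = 936351.89.
n_{County 2} = 1227·24415·15.2 / 936351.89 = 486.30.

486.30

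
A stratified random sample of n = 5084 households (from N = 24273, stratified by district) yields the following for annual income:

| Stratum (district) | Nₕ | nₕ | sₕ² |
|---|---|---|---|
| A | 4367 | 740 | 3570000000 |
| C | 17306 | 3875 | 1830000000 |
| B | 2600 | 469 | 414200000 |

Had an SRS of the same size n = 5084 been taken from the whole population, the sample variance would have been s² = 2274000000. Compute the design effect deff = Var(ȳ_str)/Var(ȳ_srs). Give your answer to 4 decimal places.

0.9172

Var(ȳ_str) = Σ Wₕ²(1−fₕ)sₕ²/nₕ with Wₕ = Nₕ/24273:
  A: (4367/24273)²·(1−740/4367)·3570000000/740 = 129694.13
  C: (17306/24273)²·(1−3875/17306)·1830000000/3875 = 186310.58
  B: (2600/24273)²·(1−469/2600)·414200000/469 = 8305.1434
  → Var(ȳ_str) = 324309.85.
Var(ȳ_srs) = (1 − 5084/24273)·2274000000/5084 = 353601.26.
deff = 324309.85 / 353601.26 = 0.9172.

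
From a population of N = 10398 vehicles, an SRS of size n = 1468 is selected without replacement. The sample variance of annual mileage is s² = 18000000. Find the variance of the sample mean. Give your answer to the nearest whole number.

10530

Under SRS without replacement, Var(ȳ) = (1 − f)·s²/n with f = n/N = 1468/10398 = 0.14118100.
Var(ȳ) = (1 − 0.14118100)·18000000/1468 = 0.85881900·12261.58 = 10530.478.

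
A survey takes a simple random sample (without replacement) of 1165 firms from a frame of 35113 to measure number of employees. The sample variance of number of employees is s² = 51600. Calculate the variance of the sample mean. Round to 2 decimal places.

Under SRS without replacement, Var(ȳ) = (1 − f)·s²/n with f = n/N = 1165/35113 = 0.03317859.
Var(ȳ) = (1 − 0.03317859)·51600/1165 = 0.96682141·44.291845 = 42.822304.

42.82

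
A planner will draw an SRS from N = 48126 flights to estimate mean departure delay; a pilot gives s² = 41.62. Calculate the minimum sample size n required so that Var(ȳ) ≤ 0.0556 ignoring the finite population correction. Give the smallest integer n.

749

Without fpc, n₀ = s²/D = 41.62/0.0556 = 748.5612.
Rounding up, n = 749.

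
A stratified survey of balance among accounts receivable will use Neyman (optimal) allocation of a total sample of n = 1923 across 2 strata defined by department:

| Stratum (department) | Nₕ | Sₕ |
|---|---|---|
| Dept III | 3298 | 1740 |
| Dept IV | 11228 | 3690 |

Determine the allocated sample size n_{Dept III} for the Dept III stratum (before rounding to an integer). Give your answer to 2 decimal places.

233.95

Neyman allocation: nₕ = n·NₕSₕ / Σⱼ NⱼSⱼ.
Σ NⱼSⱼ = 3298·1740 + 11228·3690 = 4.716984 × 10^7.
n_{Dept III} = 1923·3298·1740 / (4.716984 × 10^7) = 233.95.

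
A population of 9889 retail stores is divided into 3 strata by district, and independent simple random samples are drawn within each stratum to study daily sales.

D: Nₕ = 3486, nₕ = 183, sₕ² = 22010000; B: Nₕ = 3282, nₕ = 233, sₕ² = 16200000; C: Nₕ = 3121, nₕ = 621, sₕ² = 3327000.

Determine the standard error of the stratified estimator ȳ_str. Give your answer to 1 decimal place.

Var(ȳ_str) = Σₕ Wₕ²(1 − fₕ)sₕ²/nₕ with Wₕ = Nₕ/N, N = 9889.
D: Wₕ = 0.35251289; term = 0.35251289²·(1 − 0.05249570)·22010000/183 = 14161.203.
B: Wₕ = 0.33188391; term = 0.33188391²·(1 − 0.07099330)·16200000/233 = 7114.5976.
C: Wₕ = 0.31560320; term = 0.31560320²·(1 − 0.19897469)·3327000/621 = 427.45483.
Sum = 21703.255.
SE = √(21703.255) = 147.3.

147.3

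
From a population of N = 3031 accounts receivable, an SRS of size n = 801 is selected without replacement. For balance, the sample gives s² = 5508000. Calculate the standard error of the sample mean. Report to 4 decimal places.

Under SRS without replacement, Var(ȳ) = (1 − f)·s²/n with f = n/N = 801/3031 = 0.26426922.
Var(ȳ) = (1 − 0.26426922)·5508000/801 = 0.73573078·6876.4045 = 5059.1825.
SE(ȳ) = √(5059.1825) = 71.1279.

71.1279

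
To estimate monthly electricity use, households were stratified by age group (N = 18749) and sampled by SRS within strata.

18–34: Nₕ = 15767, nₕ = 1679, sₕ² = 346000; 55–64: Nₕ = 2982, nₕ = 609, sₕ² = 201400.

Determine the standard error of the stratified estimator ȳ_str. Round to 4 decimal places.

11.6993

Var(ȳ_str) = Σₕ Wₕ²(1 − fₕ)sₕ²/nₕ with Wₕ = Nₕ/N, N = 18749.
18–34: Wₕ = 0.84095152; term = 0.84095152²·(1 − 0.10648823)·346000/1679 = 130.21697.
55–64: Wₕ = 0.15904848; term = 0.15904848²·(1 − 0.20422535)·201400/609 = 6.6571958.
Sum = 136.87417.
SE = √(136.87417) = 11.6993.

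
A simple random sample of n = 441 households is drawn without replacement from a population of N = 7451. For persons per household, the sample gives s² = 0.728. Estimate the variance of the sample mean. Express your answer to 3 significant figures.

Under SRS without replacement, Var(ȳ) = (1 − f)·s²/n with f = n/N = 441/7451 = 0.05918669.
Var(ȳ) = (1 − 0.05918669)·0.728/441 = 0.94081331·0.0016507937 = 0.0015530886.

0.00155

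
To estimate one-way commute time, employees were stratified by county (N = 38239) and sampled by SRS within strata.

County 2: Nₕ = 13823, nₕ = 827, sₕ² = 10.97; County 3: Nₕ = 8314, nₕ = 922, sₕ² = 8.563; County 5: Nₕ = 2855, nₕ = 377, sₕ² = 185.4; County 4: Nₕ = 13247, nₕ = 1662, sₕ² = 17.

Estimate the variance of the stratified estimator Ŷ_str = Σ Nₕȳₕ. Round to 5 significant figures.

8.0026 × 10^6

Var(Ŷ_str) = Σₕ Nₕ²(1 − fₕ)sₕ²/nₕ.
County 2: 13823²·(1 − 827/13823)·10.97/827 = 2.3829401 × 10^6.
County 3: 8314²·(1 − 922/8314)·8.563/922 = 570777.71.
County 5: 2855²·(1 − 377/2855)·185.4/377 = 3.4791712 × 10^6.
County 4: 13247²·(1 − 1662/13247)·17/1662 = 1.5697536 × 10^6.
Sum = 8.0026426 × 10^6.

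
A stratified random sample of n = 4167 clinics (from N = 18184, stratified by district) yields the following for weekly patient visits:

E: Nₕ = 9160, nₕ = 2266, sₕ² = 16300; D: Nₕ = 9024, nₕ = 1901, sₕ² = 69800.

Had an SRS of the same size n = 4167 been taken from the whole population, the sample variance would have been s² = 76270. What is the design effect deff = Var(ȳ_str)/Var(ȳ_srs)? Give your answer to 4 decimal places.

0.6033

Var(ȳ_str) = Σ Wₕ²(1−fₕ)sₕ²/nₕ with Wₕ = Nₕ/18184:
  E: (9160/18184)²·(1−2266/9160)·16300/2266 = 1.373775
  D: (9024/18184)²·(1−1901/9024)·69800/1901 = 7.1376704
  → Var(ȳ_str) = 8.5114454.
Var(ȳ_srs) = (1 − 4167/18184)·76270/4167 = 14.108989.
deff = 8.5114454 / 14.108989 = 0.6033.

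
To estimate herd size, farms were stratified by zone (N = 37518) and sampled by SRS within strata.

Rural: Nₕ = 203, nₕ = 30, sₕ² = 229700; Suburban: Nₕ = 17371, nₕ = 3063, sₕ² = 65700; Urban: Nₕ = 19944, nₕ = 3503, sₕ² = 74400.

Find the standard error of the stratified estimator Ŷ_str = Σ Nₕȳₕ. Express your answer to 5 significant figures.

Var(Ŷ_str) = Σₕ Nₕ²(1 − fₕ)sₕ²/nₕ.
Rural: 203²·(1 − 30/203)·229700/30 = 2.6889448 × 10^8.
Suburban: 17371²·(1 − 3063/17371)·65700/3063 = 5.331165 × 10^9.
Urban: 19944²·(1 − 3503/19944)·74400/3503 = 6.964233 × 10^9.
Sum = 1.2564292 × 10^10.
SE = √(1.2564292 × 10^10) = 112090.

112090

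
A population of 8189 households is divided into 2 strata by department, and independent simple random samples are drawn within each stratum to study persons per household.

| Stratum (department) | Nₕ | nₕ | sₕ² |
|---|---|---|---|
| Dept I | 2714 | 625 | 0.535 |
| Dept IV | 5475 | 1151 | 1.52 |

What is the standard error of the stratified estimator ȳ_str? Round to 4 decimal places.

0.0232

Var(ȳ_str) = Σₕ Wₕ²(1 − fₕ)sₕ²/nₕ with Wₕ = Nₕ/N, N = 8189.
Dept I: Wₕ = 0.33142020; term = 0.33142020²·(1 − 0.23028740)·0.535/625 = 7.2370289 × 10^-5.
Dept IV: Wₕ = 0.66857980; term = 0.66857980²·(1 − 0.21022831)·1.52/1151 = 4.6620436 × 10^-4.
Sum = 5.3857465 × 10^-4.
SE = √(5.3857465 × 10^-4) = 0.0232.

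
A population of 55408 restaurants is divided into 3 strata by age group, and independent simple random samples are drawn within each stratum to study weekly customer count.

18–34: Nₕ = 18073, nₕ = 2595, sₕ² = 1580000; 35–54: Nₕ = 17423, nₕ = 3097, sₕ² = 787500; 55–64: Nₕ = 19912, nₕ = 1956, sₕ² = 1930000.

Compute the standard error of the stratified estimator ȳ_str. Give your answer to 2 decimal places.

13.82

Var(ȳ_str) = Σₕ Wₕ²(1 − fₕ)sₕ²/nₕ with Wₕ = Nₕ/N, N = 55408.
18–34: Wₕ = 0.32618033; term = 0.32618033²·(1 − 0.14358435)·1580000/2595 = 55.477881.
35–54: Wₕ = 0.31444918; term = 0.31444918²·(1 − 0.17775354)·787500/3097 = 20.673418.
55–64: Wₕ = 0.35937049; term = 0.35937049²·(1 − 0.09823222)·1930000/1956 = 114.91269.
Sum = 191.06399.
SE = √(191.06399) = 13.82.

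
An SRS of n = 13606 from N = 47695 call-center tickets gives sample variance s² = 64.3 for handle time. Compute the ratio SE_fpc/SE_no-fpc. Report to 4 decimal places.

0.8454

f = n/N = 13606/47695 = 0.28527099.
SE_no-fpc = √(s²/n) = 0.068744863; SE_fpc = √((1−f)s²/n) = 0.05811804.
Ratio = √(1−f) = 0.84541647.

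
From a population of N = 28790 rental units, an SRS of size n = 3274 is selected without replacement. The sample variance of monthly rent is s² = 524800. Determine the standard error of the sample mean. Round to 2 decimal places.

11.92

Under SRS without replacement, Var(ȳ) = (1 − f)·s²/n with f = n/N = 3274/28790 = 0.11372004.
Var(ȳ) = (1 − 0.11372004)·524800/3274 = 0.88627996·160.29322 = 142.06467.
SE(ȳ) = √(142.06467) = 11.92.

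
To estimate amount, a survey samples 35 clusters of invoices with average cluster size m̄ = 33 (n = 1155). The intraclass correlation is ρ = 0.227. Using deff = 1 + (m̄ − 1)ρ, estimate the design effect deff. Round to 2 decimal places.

8.26

deff = 1 + (33 − 1)·0.227 = 1 + 7.264 = 8.264.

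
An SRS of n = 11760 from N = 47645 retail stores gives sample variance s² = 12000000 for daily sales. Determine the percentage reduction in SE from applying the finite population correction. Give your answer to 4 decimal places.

13.2144

f = n/N = 11760/47645 = 0.24682548.
SE_no-fpc = √(s²/n) = 31.943828; SE_fpc = √((1−f)s²/n) = 27.722652.
Ratio = √(1−f) = 0.86785628. Reduction = 100·(1 − 0.86785628) = 13.2144%.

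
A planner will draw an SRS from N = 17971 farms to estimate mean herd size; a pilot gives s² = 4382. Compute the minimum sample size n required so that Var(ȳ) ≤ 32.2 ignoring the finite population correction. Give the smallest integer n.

Without fpc, n₀ = s²/D = 4382/32.2 = 136.0870.
Rounding up, n = 137.

137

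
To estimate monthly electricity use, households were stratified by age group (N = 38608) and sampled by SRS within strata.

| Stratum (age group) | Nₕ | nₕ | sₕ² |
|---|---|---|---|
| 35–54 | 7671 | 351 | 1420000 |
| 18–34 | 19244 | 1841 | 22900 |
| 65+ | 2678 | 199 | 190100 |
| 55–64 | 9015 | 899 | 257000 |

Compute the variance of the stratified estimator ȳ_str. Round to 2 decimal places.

Var(ȳ_str) = Σₕ Wₕ²(1 − fₕ)sₕ²/nₕ with Wₕ = Nₕ/N, N = 38608.
35–54: Wₕ = 0.19868939; term = 0.19868939²·(1 − 0.04575675)·1420000/351 = 152.40165.
18–34: Wₕ = 0.49844592; term = 0.49844592²·(1 − 0.09566618)·22900/1841 = 2.7947731.
65+: Wₕ = 0.06936386; term = 0.06936386²·(1 − 0.07430919)·190100/199 = 4.2546274.
55–64: Wₕ = 0.23350083; term = 0.23350083²·(1 − 0.09972268)·257000/899 = 14.032227.
Sum = 173.48328.

173.48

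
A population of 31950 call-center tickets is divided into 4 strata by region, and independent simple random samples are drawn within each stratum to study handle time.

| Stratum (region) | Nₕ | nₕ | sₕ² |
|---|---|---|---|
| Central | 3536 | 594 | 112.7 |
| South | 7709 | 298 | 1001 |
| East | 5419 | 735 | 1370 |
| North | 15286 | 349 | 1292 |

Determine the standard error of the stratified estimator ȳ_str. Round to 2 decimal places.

Var(ȳ_str) = Σₕ Wₕ²(1 − fₕ)sₕ²/nₕ with Wₕ = Nₕ/N, N = 31950.
Central: Wₕ = 0.11067293; term = 0.11067293²·(1 − 0.16798643)·112.7/594 = 0.0019335289.
South: Wₕ = 0.24128326; term = 0.24128326²·(1 − 0.03865612)·1001/298 = 0.18799701.
East: Wₕ = 0.16960876; term = 0.16960876²·(1 − 0.13563388)·1370/735 = 0.046347631.
North: Wₕ = 0.47843505; term = 0.47843505²·(1 − 0.02283135)·1292/349 = 0.82804244.
Sum = 1.0643206.
SE = √(1.0643206) = 1.03.

1.03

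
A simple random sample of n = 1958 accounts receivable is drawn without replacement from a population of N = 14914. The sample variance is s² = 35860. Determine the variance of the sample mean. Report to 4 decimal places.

15.9102

Under SRS without replacement, Var(ȳ) = (1 − f)·s²/n with f = n/N = 1958/14914 = 0.13128604.
Var(ȳ) = (1 − 0.13128604)·35860/1958 = 0.86871396·18.314607 = 15.910155.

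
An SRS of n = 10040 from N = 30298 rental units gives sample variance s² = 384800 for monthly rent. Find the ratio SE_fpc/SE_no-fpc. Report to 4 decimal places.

f = n/N = 10040/30298 = 0.33137501.
SE_no-fpc = √(s²/n) = 6.1908556; SE_fpc = √((1−f)s²/n) = 5.0622312.
Ratio = √(1−f) = 0.81769493.

0.8177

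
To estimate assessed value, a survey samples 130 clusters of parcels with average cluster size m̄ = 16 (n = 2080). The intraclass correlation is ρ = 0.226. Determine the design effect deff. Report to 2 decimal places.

deff = 1 + (16 − 1)·0.226 = 1 + 3.39 = 4.39.

4.39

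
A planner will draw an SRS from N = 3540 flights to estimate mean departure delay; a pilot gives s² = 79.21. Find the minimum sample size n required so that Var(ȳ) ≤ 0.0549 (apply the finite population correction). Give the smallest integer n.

1026

Without fpc, n₀ = s²/D = 79.21/0.0549 = 1442.8051.
With fpc, (1 − n/N)·s²/n ≤ D requires n ≥ n₀/(1 + n₀/N) = 1442.8051/(1 + 1442.8051/3540) = 1025.0311.
Rounding up, n = 1026.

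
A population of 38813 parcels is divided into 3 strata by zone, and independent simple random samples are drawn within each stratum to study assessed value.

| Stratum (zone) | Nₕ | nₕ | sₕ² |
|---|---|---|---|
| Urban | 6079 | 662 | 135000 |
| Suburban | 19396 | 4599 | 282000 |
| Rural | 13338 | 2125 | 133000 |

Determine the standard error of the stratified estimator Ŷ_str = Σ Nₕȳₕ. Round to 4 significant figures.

Var(Ŷ_str) = Σₕ Nₕ²(1 − fₕ)sₕ²/nₕ.
Urban: 6079²·(1 − 662/6079)·135000/662 = 6.7153207 × 10^9.
Suburban: 19396²·(1 − 4599/19396)·282000/4599 = 1.7598334 × 10^10.
Rural: 13338²·(1 − 2125/13338)·133000/2125 = 9.3606335 × 10^9.
Sum = 3.3674288 × 10^10.
SE = √(3.3674288 × 10^10) = 183500.

183500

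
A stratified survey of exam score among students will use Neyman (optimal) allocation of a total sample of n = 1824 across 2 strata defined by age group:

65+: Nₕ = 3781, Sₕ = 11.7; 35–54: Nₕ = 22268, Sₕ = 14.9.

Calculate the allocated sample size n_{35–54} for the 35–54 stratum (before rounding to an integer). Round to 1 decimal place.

Neyman allocation: nₕ = n·NₕSₕ / Σⱼ NⱼSⱼ.
Σ NⱼSⱼ = 3781·11.7 + 22268·14.9 = 376030.9.
n_{35–54} = 1824·22268·14.9 / 376030.9 = 1609.4.

1609.4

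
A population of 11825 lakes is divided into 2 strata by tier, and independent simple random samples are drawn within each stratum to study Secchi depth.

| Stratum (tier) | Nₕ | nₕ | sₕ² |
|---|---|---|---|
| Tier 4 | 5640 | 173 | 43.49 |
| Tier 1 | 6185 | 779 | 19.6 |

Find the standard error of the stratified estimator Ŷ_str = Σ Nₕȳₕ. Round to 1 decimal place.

2931.3

Var(Ŷ_str) = Σₕ Nₕ²(1 − fₕ)sₕ²/nₕ.
Tier 4: 5640²·(1 − 173/5640)·43.49/173 = 7.7512453 × 10^6.
Tier 1: 6185²·(1 − 779/6185)·19.6/779 = 841267.98.
Sum = 8.5925133 × 10^6.
SE = √(8.5925133 × 10^6) = 2931.3.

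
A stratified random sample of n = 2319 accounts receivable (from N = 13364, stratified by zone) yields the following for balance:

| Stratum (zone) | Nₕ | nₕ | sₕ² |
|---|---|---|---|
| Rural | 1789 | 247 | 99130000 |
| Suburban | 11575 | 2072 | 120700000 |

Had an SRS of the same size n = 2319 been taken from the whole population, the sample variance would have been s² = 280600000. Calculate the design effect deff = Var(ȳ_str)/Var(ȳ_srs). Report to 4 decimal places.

Var(ȳ_str) = Σ Wₕ²(1−fₕ)sₕ²/nₕ with Wₕ = Nₕ/13364:
  Rural: (1789/13364)²·(1−247/1789)·99130000/247 = 6199.1184
  Suburban: (11575/13364)²·(1−2072/11575)·120700000/2072 = 35877.842
  → Var(ȳ_str) = 42076.96.
Var(ȳ_srs) = (1 − 2319/13364)·280600000/2319 = 100003.72.
deff = 42076.96 / 100003.72 = 0.4208.

0.4208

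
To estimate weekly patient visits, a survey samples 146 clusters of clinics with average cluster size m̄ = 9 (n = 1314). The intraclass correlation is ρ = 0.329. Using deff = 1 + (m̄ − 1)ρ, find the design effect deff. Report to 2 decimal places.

3.63

deff = 1 + (9 − 1)·0.329 = 1 + 2.632 = 3.632.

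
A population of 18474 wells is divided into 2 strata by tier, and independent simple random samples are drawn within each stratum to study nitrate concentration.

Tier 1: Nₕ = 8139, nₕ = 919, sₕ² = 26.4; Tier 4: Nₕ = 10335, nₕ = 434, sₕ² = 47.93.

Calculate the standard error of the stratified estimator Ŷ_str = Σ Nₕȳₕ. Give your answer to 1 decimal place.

Var(Ŷ_str) = Σₕ Nₕ²(1 − fₕ)sₕ²/nₕ.
Tier 1: 8139²·(1 − 919/8139)·26.4/919 = 1.6880941 × 10^6.
Tier 4: 10335²·(1 − 434/10335)·47.93/434 = 1.1300749 × 10^7.
Sum = 1.2988843 × 10^7.
SE = √(1.2988843 × 10^7) = 3604.0.

3604.0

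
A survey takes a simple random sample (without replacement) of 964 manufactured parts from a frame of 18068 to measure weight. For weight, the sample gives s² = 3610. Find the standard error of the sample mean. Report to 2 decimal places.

Under SRS without replacement, Var(ȳ) = (1 − f)·s²/n with f = n/N = 964/18068 = 0.05335400.
Var(ȳ) = (1 − 0.05335400)·3610/964 = 0.94664600·3.7448133 = 3.5450125.
SE(ȳ) = √(3.5450125) = 1.88.

1.88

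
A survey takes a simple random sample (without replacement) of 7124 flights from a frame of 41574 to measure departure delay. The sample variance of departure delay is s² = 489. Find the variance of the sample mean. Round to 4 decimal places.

0.0569

Under SRS without replacement, Var(ȳ) = (1 − f)·s²/n with f = n/N = 7124/41574 = 0.17135710.
Var(ȳ) = (1 − 0.17135710)·489/7124 = 0.82864290·0.068641213 = 0.056879054.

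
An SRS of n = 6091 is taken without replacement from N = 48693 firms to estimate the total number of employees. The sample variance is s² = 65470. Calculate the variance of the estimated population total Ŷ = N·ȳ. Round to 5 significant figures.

Var(Ŷ) = N²·Var(ȳ) = N²·(1 − n/N)·s²/n.
f = 6091/48693 = 0.12508985; Var(ȳ) = 0.87491015·65470/6091 = 9.4040991.
Var(Ŷ) = 48693² · 9.4040991 = 2.2297197 × 10^10.

2.2297 × 10^10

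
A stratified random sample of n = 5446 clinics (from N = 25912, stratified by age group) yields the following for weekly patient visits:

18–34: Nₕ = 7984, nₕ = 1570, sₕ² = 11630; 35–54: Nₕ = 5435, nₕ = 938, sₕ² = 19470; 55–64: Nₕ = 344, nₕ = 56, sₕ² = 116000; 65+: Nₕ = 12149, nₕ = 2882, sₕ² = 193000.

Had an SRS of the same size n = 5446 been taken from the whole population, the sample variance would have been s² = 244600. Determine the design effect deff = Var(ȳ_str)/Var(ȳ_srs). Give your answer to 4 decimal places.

0.3624

Var(ȳ_str) = Σ Wₕ²(1−fₕ)sₕ²/nₕ with Wₕ = Nₕ/25912:
  18–34: (7984/25912)²·(1−1570/7984)·11630/1570 = 0.56497298
  35–54: (5435/25912)²·(1−938/5435)·19470/938 = 0.75558561
  55–64: (344/25912)²·(1−56/344)·116000/56 = 0.30564622
  65+: (12149/25912)²·(1−2882/12149)·193000/2882 = 11.229002
  → Var(ȳ_str) = 12.855207.
Var(ȳ_srs) = (1 − 5446/25912)·244600/5446 = 35.474056.
deff = 12.855207 / 35.474056 = 0.3624.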